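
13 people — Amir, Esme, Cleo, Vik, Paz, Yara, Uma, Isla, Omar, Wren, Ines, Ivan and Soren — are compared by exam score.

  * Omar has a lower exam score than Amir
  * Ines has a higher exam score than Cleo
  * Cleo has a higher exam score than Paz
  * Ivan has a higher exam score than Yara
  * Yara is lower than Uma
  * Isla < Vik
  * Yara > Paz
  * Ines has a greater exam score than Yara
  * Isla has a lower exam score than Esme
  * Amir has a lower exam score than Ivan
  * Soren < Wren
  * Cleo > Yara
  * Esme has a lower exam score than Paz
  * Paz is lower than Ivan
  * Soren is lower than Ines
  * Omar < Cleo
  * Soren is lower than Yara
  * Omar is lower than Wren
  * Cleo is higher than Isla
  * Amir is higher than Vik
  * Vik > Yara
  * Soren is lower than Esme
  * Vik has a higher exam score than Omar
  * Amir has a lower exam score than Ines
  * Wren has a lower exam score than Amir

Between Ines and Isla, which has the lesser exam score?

Isla < Esme and Esme < Paz give Isla < Paz.
With Paz < Yara: Isla < Esme < Paz < Yara.
Then Yara < Vik extends the chain to Vik.
Then Vik < Amir extends the chain to Amir.
Then Amir < Ines extends the chain to Ines.
So Isla < Ines; Isla is the lower of the two.

Isla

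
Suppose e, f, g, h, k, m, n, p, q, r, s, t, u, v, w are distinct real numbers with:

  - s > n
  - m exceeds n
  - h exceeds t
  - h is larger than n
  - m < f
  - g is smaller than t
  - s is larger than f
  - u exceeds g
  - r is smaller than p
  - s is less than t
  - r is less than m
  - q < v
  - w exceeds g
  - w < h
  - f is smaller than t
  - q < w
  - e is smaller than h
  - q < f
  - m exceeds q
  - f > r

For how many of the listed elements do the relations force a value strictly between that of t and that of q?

3

The relations place q below t. An element lies strictly between them when it is forced above q and also forced below t.
Above q: {m, v, f, s, w, h}. Below t: {r, g, n, m, f, s}.
Intersection: {m, f, s} — 3.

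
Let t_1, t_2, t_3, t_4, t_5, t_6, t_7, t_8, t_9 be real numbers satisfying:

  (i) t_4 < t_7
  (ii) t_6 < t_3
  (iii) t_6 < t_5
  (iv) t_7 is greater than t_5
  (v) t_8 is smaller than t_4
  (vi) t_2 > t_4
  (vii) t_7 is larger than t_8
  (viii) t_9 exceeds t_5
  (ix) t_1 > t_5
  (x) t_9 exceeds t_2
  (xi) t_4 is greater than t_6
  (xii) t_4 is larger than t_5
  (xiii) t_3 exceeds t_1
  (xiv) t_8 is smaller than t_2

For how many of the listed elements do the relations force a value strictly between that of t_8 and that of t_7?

Chaining upward from t_8 reaches: t_4, t_2, t_9.
Chaining downward from t_7 reaches: t_6, t_5, t_4.
Strictly between t_8 and t_7 are those in both lists: t_4 — 1 element.

1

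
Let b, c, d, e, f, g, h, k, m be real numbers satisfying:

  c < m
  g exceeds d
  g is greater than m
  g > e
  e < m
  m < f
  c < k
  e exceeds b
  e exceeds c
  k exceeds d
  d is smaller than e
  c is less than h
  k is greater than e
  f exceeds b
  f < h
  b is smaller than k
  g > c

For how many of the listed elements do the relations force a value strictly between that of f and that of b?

Chaining upward from b reaches: e, m, h, k, g.
Chaining downward from f reaches: c, d, e, m.
Strictly between b and f are those in both lists: e, m — 2 elements.

2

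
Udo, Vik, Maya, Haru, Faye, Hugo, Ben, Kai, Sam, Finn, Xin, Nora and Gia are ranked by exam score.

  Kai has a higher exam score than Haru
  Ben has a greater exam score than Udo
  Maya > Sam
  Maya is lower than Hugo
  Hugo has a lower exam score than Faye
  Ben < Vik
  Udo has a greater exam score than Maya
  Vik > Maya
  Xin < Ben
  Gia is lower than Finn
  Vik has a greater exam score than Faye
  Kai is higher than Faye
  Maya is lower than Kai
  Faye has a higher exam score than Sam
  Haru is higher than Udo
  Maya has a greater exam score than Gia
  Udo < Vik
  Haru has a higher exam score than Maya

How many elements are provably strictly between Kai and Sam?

Chaining upward from Sam reaches: Maya, Hugo, Udo, Haru, Faye, Ben, Vik.
Chaining downward from Kai reaches: Gia, Maya, Hugo, Udo, Haru, Faye.
Strictly between Sam and Kai are those in both lists: Maya, Hugo, Udo, Haru, Faye — 5 elements.

5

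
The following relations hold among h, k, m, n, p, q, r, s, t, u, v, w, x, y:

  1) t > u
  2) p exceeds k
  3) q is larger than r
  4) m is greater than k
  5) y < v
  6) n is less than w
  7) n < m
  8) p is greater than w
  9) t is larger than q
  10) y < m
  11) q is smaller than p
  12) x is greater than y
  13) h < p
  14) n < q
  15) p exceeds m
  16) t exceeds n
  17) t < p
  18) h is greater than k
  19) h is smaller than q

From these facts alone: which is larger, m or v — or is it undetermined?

undetermined

Following every chain through m: above m we get p; below m we get y, n, k.
v is not reached, and no chain runs the other way from v to m.
So the given relations leave the order of m and v undetermined.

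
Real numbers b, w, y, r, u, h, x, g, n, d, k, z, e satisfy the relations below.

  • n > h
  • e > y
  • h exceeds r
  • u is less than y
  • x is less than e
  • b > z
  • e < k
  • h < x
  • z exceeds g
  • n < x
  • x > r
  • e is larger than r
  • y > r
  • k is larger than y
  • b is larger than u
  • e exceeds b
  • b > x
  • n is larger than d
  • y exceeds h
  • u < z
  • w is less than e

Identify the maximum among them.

Chaining downward from k: directly below it, y, e; then u, r, h, w, x, b; then z, n; then g, d.
That covers every other element, and nothing is given above k, so k is the maximum.

k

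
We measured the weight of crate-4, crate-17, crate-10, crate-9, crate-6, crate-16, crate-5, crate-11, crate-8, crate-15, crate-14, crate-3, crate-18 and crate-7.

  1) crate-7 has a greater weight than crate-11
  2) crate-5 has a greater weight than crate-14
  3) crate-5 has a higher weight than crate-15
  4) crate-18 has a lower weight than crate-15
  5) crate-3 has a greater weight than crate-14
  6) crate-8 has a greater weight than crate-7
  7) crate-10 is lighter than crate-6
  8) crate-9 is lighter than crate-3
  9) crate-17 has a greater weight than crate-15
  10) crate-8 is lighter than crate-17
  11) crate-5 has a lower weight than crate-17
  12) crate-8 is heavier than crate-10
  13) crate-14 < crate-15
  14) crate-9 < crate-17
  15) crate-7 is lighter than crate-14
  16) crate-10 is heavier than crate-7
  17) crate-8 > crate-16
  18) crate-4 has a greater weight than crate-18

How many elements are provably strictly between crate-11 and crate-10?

1

The relations place crate-11 below crate-10. An element lies strictly between them when it is forced above crate-11 and also forced below crate-10.
Above crate-11: {crate-7, crate-14, crate-6, crate-3, crate-15, crate-8, crate-5, crate-17}. Below crate-10: {crate-7}.
Intersection: {crate-7} — 1.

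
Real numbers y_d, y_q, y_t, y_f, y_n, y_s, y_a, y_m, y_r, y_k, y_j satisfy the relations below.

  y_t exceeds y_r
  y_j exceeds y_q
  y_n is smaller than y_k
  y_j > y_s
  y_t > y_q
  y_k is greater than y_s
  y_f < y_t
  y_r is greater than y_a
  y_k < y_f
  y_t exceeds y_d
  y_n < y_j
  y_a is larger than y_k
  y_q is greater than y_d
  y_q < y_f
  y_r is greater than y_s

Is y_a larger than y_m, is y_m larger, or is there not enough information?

undetermined

Following every chain through y_a: above y_a we get y_r, y_t; below y_a we get y_n, y_s, y_k.
y_m is not reached, and no chain runs the other way from y_m to y_a.
So the given relations leave the order of y_a and y_m undetermined.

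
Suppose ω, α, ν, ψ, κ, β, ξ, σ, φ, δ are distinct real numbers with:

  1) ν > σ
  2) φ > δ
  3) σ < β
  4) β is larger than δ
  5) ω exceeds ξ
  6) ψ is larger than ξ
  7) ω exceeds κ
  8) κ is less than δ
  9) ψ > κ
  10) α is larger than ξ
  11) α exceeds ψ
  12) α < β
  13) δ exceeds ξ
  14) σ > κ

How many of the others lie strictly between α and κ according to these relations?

1

Chaining upward from κ reaches: σ, ω, δ, φ, ψ, ν, β.
Chaining downward from α reaches: ξ, ψ.
Strictly between κ and α are those in both lists: ψ — 1 element.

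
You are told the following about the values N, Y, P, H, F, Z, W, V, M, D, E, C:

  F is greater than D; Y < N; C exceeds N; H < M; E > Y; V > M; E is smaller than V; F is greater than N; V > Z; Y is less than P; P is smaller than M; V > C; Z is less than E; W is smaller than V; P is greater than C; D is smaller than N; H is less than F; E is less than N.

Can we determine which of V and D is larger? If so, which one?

Chaining the given relations: D < N < C < P < M < V.
So V is larger.

V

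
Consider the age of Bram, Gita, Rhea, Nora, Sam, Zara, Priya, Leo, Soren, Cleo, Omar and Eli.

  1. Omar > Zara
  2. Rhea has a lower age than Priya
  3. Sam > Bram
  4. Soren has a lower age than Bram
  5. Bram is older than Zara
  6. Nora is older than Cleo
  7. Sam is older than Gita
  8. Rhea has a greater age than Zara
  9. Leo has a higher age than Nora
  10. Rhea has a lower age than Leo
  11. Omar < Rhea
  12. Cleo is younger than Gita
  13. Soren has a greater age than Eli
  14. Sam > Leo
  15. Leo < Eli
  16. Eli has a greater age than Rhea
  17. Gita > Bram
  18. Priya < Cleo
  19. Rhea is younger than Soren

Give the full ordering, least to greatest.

Zara < Omar < Rhea < Priya < Cleo < Nora < Leo < Eli < Soren < Bram < Gita < Sam

Nothing is placed below Zara, so it is least; from there Zara < Omar; Omar < Rhea; Rhea < Priya; Priya < Cleo; Cleo < Nora; Nora < Leo; Leo < Eli; Eli < Soren; Soren < Bram; Bram < Gita; Gita < Sam, each given directly.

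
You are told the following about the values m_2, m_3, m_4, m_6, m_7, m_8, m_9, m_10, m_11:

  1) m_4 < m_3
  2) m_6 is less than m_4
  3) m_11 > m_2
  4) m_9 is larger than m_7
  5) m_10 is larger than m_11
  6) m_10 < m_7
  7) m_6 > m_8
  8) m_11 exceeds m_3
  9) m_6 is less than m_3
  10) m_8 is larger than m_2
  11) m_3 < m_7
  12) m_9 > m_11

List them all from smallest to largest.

The consecutive links are each given: m_2 < m_8; m_8 < m_6; m_6 < m_4; m_4 < m_3; m_3 < m_11; m_11 < m_10; m_10 < m_7; m_7 < m_9.

m_2 < m_8 < m_6 < m_4 < m_3 < m_11 < m_10 < m_7 < m_9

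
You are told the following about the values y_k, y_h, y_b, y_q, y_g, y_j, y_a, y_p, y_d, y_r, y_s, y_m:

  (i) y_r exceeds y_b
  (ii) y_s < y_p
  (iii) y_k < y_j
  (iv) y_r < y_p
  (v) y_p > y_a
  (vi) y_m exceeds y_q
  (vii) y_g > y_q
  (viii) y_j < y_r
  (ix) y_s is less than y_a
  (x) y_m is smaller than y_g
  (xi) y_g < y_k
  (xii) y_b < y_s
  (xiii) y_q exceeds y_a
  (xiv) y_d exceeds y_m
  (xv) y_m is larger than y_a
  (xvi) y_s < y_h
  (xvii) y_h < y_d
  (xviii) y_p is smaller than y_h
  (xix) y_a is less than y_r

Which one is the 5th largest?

y_j

Piecing the relations together gives one ordering: y_b < y_s < y_a < y_q < y_m < y_g < y_k < y_j < y_r < y_p < y_h < y_d.
The 5th largest is y_j.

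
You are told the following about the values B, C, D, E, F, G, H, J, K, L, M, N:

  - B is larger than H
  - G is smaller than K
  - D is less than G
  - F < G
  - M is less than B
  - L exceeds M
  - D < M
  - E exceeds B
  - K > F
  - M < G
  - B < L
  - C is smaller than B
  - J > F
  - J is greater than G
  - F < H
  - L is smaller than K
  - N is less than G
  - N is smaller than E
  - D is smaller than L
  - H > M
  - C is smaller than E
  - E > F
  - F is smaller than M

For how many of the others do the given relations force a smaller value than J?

The elements the relations force below J are F, D, N, M, G — no chain reaches any other.
That is 5.

5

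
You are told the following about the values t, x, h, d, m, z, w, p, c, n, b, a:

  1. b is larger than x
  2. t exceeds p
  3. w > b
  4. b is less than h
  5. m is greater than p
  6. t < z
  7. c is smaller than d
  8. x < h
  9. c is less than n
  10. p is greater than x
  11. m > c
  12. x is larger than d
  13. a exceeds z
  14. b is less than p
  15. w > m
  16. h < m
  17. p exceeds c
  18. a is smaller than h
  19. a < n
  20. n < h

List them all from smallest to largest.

c < d < x < b < p < t < z < a < n < h < m < w

Each adjacent pair is fixed by a given relation: c < d; d < x; x < b; b < p; p < t; t < z; z < a; a < n; n < h; h < m; m < w. Chaining them end to end gives the full order.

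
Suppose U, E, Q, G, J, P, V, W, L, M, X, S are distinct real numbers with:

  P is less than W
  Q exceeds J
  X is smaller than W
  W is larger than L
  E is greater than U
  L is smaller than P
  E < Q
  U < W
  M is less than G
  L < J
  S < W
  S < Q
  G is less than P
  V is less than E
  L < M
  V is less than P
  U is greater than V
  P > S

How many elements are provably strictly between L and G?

The relations place L below G. An element lies strictly between them when it is forced above L and also forced below G.
Above L: {M, J, P, Q, W}. Below G: {M}.
Intersection: {M} — 1.

1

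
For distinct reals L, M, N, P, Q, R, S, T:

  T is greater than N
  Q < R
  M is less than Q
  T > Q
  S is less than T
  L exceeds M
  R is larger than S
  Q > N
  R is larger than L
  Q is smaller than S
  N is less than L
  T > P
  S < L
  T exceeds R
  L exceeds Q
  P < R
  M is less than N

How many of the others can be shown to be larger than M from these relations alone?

The elements the relations force above M are N, Q, S, L, R, T — no chain reaches any other.
That is 6.

6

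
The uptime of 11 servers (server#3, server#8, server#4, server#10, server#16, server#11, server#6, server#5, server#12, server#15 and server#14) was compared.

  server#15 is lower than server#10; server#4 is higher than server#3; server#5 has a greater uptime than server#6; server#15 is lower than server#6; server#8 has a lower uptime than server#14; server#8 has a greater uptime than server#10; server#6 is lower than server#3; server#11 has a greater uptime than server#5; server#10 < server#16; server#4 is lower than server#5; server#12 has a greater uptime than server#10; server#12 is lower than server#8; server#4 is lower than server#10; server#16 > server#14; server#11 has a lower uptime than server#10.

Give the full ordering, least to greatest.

server#15 < server#6 < server#3 < server#4 < server#5 < server#11 < server#10 < server#12 < server#8 < server#14 < server#16

Each adjacent pair is fixed by a given relation: server#15 < server#6; server#6 < server#3; server#3 < server#4; server#4 < server#5; server#5 < server#11; server#11 < server#10; server#10 < server#12; server#12 < server#8; server#8 < server#14; server#14 < server#16. Chaining them end to end gives the full order.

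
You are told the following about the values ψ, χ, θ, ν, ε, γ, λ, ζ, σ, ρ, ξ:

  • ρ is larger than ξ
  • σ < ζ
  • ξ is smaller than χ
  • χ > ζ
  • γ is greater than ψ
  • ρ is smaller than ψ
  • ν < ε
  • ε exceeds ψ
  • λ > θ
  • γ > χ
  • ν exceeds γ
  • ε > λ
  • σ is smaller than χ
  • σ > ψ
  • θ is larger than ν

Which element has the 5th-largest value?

Chaining the given pairs: ξ < ρ < ψ < σ < ζ < χ < γ < ν < θ < λ < ε.
The 5th largest is γ.

γ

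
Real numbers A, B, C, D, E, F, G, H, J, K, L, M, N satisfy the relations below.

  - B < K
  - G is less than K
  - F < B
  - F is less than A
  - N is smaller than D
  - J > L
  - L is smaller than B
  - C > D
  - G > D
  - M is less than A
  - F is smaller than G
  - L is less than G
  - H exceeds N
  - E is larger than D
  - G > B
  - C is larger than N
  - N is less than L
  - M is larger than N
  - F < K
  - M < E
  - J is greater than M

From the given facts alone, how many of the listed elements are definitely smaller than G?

5

The elements the relations force below G are N, F, L, D, B — no chain reaches any other.
That is 5.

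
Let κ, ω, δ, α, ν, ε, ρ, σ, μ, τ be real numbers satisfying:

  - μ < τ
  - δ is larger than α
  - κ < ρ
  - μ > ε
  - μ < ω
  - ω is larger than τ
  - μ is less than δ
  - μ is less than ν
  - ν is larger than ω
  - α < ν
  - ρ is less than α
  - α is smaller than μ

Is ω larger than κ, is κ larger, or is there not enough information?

κ < ρ and ρ < α give κ < α.
Then α < μ extends the chain to μ.
Then μ < ω extends the chain to ω.
So ω is larger.

ω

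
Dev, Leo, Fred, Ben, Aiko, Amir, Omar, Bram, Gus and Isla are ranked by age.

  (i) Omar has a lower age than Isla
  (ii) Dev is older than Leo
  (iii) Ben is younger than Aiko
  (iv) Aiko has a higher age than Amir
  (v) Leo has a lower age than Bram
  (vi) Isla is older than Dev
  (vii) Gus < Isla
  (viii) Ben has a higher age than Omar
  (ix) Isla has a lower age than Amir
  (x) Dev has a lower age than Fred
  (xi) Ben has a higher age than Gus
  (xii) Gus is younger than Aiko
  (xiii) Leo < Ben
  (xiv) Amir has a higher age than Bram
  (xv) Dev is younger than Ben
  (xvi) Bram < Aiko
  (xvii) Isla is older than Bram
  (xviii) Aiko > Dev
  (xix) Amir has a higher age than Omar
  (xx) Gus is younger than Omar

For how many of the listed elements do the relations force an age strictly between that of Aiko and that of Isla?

The relations place Isla below Aiko. An element lies strictly between them when it is forced above Isla and also forced below Aiko.
Above Isla: {Amir}. Below Aiko: {Gus, Omar, Leo, Bram, Dev, Ben, Amir}.
Intersection: {Amir} — 1.

1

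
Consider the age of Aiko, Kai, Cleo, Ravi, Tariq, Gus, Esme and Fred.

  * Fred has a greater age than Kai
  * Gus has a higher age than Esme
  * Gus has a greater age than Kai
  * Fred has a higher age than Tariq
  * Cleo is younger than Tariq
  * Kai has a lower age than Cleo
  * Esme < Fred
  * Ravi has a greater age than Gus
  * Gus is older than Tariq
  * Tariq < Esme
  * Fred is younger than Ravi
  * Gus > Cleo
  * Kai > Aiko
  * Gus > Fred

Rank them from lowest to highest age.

Aiko < Kai < Cleo < Tariq < Esme < Fred < Gus < Ravi

Each adjacent pair is fixed by a given relation: Aiko < Kai; Kai < Cleo; Cleo < Tariq; Tariq < Esme; Esme < Fred; Fred < Gus; Gus < Ravi. Chaining them end to end gives the full order.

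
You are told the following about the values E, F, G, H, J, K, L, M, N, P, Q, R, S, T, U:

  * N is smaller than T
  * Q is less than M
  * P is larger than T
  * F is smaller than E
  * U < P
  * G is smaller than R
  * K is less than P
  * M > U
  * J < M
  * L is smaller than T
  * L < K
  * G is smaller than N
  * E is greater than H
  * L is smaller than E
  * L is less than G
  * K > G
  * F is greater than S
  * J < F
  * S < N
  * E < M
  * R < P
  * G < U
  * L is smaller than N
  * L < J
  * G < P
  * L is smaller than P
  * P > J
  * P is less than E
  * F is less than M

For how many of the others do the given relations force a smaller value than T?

4

Directly below T: L, N.
One step further: G, S (4 so far).
No other element is forced below T by the given relations, so the count is 4.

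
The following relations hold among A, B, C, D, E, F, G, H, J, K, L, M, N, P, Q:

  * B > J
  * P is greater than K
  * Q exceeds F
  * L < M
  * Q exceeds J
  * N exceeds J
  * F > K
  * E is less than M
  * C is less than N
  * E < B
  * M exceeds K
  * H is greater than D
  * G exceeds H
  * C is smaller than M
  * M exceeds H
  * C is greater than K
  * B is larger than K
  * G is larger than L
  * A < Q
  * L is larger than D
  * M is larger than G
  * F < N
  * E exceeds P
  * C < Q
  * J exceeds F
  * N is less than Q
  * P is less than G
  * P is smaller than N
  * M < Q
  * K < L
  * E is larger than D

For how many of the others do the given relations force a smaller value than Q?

From Q the given relations immediately reach F, C, J, N, A, M.
From those, K, L, P, H, E, G — 12 in total.
From those, D — 13 in total.
Nothing else is reachable below Q; 13 in all.

13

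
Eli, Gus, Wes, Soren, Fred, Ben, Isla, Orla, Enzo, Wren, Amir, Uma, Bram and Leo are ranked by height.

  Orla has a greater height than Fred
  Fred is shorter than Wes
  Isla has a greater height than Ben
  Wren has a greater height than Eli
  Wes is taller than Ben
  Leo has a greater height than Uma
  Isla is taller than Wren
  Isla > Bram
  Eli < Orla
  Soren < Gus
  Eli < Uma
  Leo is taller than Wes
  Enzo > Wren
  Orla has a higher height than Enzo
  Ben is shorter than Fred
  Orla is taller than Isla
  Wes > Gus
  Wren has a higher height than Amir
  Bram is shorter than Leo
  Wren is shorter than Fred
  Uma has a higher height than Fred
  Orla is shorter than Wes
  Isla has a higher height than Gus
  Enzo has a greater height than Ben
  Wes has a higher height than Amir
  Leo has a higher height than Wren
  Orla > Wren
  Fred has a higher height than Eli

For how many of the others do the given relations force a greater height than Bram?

From Bram the given relations immediately reach Isla, Leo.
From those, Orla — 3 in total.
From those, Wes — 4 in total.
Nothing else is reachable above Bram; 4 in all.

4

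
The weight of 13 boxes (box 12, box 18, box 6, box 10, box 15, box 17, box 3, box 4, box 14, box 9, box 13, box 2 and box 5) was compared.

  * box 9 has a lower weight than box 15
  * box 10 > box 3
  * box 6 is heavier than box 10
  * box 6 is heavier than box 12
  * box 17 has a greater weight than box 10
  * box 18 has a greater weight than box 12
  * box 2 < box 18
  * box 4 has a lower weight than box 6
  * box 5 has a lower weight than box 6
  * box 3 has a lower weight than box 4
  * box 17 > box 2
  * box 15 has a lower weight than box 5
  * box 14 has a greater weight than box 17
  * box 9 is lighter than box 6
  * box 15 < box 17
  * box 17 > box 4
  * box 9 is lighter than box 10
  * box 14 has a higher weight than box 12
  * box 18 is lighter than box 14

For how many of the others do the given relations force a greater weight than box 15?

From box 15 the given relations immediately reach box 5, box 17.
From those, box 14, box 6 — 4 in total.
Nothing else is reachable above box 15; 4 in all.

4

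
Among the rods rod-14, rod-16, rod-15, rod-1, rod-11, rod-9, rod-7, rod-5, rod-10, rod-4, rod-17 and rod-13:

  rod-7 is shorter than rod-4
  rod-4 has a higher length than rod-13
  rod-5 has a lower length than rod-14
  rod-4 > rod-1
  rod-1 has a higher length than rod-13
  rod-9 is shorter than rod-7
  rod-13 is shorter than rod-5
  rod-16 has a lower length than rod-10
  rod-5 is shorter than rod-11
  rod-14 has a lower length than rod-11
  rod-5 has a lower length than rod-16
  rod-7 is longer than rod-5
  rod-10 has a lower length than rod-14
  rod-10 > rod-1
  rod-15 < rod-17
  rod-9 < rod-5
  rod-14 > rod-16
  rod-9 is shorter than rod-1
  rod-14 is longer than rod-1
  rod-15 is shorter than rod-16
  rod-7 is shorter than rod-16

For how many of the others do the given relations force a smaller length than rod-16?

5

The elements the relations force below rod-16 are rod-13, rod-15, rod-9, rod-5, rod-7 — no chain reaches any other.
That is 5.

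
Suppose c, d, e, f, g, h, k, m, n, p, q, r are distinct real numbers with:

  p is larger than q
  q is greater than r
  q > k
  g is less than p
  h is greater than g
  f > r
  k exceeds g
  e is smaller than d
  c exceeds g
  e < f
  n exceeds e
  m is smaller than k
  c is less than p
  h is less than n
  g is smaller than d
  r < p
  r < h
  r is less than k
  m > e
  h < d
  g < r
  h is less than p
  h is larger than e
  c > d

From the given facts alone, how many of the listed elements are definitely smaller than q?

The elements the relations force below q are e, g, m, r, k — no chain reaches any other.
That is 5.

5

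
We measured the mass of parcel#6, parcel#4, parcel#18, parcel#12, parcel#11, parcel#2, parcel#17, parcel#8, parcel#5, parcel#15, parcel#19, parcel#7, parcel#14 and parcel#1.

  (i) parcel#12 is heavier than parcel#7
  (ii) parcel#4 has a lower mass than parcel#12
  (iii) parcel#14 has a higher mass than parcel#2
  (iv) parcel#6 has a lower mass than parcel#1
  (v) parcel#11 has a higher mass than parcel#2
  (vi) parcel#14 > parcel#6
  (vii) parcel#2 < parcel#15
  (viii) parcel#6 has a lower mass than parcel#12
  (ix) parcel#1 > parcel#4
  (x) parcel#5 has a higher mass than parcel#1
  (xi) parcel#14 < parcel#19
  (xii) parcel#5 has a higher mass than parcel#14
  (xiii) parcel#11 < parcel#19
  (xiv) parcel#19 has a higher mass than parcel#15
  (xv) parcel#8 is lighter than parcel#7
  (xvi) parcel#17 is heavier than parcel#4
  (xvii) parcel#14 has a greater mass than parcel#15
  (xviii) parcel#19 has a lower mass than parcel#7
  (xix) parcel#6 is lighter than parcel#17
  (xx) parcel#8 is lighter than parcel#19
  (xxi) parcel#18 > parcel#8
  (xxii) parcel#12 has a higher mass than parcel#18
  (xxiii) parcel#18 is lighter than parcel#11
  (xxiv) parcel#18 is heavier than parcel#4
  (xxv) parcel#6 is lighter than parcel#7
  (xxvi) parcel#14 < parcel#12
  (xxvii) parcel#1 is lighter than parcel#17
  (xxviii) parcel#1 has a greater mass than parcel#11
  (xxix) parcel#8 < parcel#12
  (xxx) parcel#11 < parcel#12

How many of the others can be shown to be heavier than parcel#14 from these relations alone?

4

Directly above parcel#14: parcel#19, parcel#12, parcel#5.
One step further: parcel#7 (4 so far).
No other element is forced above parcel#14 by the given relations, so the count is 4.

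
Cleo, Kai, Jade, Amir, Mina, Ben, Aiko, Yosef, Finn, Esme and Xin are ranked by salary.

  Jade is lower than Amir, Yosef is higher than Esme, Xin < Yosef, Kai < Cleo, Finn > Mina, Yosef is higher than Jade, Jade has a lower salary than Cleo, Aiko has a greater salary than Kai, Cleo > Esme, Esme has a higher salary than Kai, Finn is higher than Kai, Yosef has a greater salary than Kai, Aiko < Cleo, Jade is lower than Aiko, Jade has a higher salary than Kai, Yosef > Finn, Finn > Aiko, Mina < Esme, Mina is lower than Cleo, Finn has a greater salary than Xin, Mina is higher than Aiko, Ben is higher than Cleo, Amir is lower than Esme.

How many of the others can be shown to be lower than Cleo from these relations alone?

From Cleo the given relations immediately reach Kai, Jade, Aiko, Mina, Esme.
From those, Amir — 6 in total.
Nothing else is reachable below Cleo; 6 in all.

6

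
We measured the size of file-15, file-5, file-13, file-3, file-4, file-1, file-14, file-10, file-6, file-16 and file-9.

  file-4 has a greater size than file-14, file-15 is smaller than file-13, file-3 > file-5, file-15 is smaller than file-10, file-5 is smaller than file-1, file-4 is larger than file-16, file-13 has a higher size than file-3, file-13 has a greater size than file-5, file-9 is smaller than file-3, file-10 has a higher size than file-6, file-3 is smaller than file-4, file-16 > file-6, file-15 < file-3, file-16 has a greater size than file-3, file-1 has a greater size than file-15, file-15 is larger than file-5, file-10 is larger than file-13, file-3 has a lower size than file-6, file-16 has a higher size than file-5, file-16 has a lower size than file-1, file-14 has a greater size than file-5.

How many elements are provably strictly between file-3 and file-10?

2

Chaining upward from file-3 reaches: file-6, file-16, file-13, file-4, file-1.
Chaining downward from file-10 reaches: file-5, file-9, file-15, file-6, file-13.
Strictly between file-3 and file-10 are those in both lists: file-6, file-13 — 2 elements.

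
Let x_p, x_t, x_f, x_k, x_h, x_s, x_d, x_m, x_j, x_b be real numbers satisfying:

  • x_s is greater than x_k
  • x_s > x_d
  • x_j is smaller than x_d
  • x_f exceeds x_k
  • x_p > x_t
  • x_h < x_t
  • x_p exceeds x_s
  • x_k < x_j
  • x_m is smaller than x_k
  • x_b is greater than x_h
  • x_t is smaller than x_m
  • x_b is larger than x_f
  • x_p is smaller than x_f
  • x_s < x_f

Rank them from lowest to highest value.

Nothing is placed below x_h, so it is least; from there x_h < x_t; x_t < x_m; x_m < x_k; x_k < x_j; x_j < x_d; x_d < x_s; x_s < x_p; x_p < x_f; x_f < x_b, each given directly.

x_h < x_t < x_m < x_k < x_j < x_d < x_s < x_p < x_f < x_b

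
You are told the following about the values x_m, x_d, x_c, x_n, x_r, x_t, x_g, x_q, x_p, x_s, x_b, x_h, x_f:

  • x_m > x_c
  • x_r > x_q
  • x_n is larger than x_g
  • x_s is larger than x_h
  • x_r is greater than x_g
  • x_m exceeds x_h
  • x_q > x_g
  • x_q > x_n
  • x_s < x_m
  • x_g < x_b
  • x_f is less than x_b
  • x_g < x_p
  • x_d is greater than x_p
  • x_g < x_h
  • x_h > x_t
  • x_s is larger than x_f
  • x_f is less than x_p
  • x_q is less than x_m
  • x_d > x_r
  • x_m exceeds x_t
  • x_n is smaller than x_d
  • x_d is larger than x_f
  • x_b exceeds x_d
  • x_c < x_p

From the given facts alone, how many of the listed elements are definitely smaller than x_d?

7

Directly below x_d: x_f, x_n, x_p, x_r.
One step further: x_c, x_g, x_q (7 so far).
No other element is forced below x_d by the given relations, so the count is 7.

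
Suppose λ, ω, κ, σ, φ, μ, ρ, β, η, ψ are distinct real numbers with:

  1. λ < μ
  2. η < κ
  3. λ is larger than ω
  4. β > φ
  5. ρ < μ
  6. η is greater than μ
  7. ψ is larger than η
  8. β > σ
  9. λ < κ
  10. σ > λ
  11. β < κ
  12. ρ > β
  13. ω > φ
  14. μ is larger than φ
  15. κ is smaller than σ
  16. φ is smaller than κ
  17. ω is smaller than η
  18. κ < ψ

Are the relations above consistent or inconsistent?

We have κ < σ stated directly, yet also σ < β < ρ < μ < η < κ by chaining the others — so σ < κ. Contradiction.

inconsistent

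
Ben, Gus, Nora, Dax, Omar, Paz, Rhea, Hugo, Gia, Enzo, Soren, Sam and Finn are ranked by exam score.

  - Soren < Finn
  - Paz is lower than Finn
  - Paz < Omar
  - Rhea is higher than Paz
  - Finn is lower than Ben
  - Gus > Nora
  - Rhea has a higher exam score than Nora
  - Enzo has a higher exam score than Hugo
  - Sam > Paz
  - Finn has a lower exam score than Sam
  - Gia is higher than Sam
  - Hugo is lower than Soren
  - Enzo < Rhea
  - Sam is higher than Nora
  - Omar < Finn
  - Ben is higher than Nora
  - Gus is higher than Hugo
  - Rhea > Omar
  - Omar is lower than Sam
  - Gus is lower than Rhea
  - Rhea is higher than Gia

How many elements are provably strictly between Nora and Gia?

1

The relations place Nora below Gia. An element lies strictly between them when it is forced above Nora and also forced below Gia.
Above Nora: {Gus, Ben, Sam, Rhea}. Below Gia: {Hugo, Soren, Paz, Omar, Finn, Sam}.
Intersection: {Sam} — 1.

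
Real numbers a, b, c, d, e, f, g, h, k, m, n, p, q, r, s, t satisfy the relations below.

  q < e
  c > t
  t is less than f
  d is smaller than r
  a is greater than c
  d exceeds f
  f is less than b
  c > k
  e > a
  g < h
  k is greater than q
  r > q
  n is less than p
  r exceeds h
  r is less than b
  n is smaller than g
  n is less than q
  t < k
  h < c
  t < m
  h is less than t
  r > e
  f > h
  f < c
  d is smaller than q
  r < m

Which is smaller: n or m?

n

Following the relations from n: n < g < h < t < f < d < q < k < c < a < e < r < m.
So n < m; n is the smaller of the two.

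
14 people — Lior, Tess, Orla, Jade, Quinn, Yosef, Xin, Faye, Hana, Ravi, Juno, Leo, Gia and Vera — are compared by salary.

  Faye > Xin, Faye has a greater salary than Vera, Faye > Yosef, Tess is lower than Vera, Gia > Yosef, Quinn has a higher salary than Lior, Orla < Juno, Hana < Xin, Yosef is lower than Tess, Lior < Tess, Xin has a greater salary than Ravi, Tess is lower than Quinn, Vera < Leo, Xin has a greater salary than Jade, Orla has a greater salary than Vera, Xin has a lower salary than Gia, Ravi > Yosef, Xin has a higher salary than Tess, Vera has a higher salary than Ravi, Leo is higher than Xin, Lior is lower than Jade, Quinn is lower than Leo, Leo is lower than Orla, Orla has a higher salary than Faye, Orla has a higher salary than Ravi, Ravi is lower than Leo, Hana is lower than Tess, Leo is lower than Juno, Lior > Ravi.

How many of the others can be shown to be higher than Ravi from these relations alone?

11

The elements the relations force above Ravi are Lior, Jade, Tess, Quinn, Vera, Xin, Gia, Faye, Leo, Orla, Juno — no chain reaches any other.
That is 11.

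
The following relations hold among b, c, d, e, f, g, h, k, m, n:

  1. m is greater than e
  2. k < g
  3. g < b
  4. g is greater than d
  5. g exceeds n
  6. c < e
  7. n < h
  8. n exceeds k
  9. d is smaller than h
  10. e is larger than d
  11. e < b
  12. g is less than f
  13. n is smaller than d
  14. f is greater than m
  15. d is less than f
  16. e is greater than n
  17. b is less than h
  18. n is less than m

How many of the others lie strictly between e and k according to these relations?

2

Chaining upward from k reaches: n, d, g, m, b, f, h.
Chaining downward from e reaches: n, d, c.
Strictly between k and e are those in both lists: n, d — 2 elements.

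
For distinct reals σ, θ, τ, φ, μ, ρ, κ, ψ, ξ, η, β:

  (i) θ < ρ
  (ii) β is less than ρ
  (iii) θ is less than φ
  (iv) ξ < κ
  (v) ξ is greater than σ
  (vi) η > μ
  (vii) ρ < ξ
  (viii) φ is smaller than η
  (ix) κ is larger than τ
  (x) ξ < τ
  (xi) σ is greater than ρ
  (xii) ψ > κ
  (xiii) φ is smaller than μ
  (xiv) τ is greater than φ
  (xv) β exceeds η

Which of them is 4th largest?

Chaining the given pairs: θ < φ < μ < η < β < ρ < σ < ξ < τ < κ < ψ.
Counting 4 from the largest end gives ξ.

ξ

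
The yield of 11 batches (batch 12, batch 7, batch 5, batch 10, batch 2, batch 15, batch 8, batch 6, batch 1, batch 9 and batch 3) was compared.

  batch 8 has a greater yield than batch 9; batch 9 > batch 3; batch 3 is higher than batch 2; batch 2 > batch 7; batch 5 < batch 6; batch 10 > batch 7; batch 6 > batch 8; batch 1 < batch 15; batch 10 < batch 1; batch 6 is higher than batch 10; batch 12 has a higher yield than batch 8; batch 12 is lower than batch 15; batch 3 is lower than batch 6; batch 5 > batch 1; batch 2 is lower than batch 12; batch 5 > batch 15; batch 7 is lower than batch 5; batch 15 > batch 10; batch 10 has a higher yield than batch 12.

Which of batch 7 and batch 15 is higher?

batch 15

Link the given pairs in sequence: batch 7 < batch 2; batch 2 < batch 3; batch 3 < batch 9; batch 9 < batch 8; batch 8 < batch 12; batch 12 < batch 10; batch 10 < batch 1; batch 1 < batch 15.
Together: batch 7 < batch 2 < batch 3 < batch 9 < batch 8 < batch 12 < batch 10 < batch 1 < batch 15.
So batch 7 < batch 15; batch 15 is the higher of the two.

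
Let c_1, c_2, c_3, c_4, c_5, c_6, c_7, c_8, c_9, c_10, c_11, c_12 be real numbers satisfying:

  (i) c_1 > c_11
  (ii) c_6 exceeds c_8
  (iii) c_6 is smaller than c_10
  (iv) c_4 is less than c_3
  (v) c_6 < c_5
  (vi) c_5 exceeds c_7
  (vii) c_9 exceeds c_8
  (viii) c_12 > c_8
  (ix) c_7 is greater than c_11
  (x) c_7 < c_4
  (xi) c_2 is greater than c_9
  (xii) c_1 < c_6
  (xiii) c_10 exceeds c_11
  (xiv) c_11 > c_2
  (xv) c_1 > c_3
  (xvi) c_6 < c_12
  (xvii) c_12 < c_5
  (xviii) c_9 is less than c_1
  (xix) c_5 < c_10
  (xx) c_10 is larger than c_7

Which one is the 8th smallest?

c_1

Piecing the relations together gives one ordering: c_8 < c_9 < c_2 < c_11 < c_7 < c_4 < c_3 < c_1 < c_6 < c_12 < c_5 < c_10.
Counting 8 from the smallest end gives c_1.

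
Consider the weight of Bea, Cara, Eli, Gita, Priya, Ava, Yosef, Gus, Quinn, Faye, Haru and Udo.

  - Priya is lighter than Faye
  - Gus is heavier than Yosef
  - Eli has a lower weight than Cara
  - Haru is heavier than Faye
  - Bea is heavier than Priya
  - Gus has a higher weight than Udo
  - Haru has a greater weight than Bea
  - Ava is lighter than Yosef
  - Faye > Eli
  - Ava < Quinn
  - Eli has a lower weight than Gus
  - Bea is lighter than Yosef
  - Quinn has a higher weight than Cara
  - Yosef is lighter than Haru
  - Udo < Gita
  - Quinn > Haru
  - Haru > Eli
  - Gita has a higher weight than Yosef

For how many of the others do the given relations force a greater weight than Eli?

From Eli the given relations immediately reach Cara, Faye, Gus, Haru.
From those, Quinn — 5 in total.
No other element is forced above Eli by the given relations, so the count is 5.

5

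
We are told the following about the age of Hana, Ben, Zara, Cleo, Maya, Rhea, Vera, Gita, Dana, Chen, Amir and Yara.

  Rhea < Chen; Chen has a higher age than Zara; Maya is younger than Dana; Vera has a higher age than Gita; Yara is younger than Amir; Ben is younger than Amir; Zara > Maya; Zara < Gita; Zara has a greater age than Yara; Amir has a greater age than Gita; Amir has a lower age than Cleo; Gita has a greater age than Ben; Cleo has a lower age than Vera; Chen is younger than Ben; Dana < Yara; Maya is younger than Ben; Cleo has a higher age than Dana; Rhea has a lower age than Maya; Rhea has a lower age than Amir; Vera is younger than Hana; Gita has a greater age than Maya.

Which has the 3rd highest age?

The consecutive relations fix a unique order: Rhea < Maya < Dana < Yara < Zara < Chen < Ben < Gita < Amir < Cleo < Vera < Hana.
Counting 3 from the largest end gives Cleo.

Cleo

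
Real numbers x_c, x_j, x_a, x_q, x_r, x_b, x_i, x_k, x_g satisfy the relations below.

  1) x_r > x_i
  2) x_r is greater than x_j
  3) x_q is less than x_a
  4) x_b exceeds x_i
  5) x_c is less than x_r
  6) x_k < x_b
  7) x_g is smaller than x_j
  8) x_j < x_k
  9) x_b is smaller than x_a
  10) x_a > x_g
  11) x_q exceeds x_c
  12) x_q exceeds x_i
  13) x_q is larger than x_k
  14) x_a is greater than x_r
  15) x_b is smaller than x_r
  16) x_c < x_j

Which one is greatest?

Chaining downward from x_a: directly below it, x_g, x_b, x_r, x_q; then x_c, x_j, x_i, x_k.
That covers every other element, and nothing is given above x_a, so x_a is the greatest.

x_a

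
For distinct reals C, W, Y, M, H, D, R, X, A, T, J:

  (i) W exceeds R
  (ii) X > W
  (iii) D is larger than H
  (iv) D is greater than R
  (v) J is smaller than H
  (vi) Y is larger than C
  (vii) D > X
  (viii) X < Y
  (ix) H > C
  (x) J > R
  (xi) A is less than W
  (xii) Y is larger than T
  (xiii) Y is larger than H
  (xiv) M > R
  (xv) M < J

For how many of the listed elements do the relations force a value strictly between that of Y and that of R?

The relations place R below Y. An element lies strictly between them when it is forced above R and also forced below Y.
Above R: {M, J, W, X, H, D}. Below Y: {A, M, C, J, W, X, H, T}.
Intersection: {M, J, W, X, H} — 5.

5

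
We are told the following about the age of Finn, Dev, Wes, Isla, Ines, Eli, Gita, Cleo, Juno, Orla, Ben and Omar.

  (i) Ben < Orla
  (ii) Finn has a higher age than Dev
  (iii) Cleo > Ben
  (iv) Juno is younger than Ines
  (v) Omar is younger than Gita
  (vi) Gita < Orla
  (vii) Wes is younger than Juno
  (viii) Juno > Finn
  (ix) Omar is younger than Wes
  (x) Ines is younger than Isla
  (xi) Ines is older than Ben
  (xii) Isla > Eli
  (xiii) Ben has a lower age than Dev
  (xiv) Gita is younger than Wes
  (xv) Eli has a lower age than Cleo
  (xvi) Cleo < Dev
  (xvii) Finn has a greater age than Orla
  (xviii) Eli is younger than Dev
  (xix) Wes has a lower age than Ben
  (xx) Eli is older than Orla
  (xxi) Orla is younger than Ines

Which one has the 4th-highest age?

The consecutive relations fix a unique order: Omar < Gita < Wes < Ben < Orla < Eli < Cleo < Dev < Finn < Juno < Ines < Isla.
Counting 4 from the largest end gives Finn.

Finn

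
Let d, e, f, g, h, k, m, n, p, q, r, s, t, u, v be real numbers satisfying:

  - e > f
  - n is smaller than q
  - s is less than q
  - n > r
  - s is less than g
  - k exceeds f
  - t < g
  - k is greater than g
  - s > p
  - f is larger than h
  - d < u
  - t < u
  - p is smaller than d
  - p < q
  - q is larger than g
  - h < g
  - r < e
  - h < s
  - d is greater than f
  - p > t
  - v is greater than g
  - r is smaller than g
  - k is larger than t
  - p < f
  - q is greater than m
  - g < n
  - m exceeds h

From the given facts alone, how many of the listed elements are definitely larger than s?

Directly above s: g, q.
One step further: v, n, k (5 so far).
Nothing else is reachable above s; 5 in all.

5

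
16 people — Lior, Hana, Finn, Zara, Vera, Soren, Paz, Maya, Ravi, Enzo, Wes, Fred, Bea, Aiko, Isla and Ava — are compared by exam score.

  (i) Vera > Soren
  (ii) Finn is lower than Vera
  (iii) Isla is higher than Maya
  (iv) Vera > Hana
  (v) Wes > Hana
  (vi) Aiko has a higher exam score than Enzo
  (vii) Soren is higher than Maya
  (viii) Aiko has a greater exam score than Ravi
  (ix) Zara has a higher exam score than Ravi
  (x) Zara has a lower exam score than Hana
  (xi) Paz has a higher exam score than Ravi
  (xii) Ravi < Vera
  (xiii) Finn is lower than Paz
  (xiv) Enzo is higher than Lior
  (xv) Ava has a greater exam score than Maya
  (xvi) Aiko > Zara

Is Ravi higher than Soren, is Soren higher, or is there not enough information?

Following every chain through Ravi: above Ravi we get Zara, Hana, Paz, Wes, Aiko, Vera.
Soren is not reached, and no chain runs the other way from Soren to Ravi.
So the given relations leave the order of Ravi and Soren undetermined.

undetermined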